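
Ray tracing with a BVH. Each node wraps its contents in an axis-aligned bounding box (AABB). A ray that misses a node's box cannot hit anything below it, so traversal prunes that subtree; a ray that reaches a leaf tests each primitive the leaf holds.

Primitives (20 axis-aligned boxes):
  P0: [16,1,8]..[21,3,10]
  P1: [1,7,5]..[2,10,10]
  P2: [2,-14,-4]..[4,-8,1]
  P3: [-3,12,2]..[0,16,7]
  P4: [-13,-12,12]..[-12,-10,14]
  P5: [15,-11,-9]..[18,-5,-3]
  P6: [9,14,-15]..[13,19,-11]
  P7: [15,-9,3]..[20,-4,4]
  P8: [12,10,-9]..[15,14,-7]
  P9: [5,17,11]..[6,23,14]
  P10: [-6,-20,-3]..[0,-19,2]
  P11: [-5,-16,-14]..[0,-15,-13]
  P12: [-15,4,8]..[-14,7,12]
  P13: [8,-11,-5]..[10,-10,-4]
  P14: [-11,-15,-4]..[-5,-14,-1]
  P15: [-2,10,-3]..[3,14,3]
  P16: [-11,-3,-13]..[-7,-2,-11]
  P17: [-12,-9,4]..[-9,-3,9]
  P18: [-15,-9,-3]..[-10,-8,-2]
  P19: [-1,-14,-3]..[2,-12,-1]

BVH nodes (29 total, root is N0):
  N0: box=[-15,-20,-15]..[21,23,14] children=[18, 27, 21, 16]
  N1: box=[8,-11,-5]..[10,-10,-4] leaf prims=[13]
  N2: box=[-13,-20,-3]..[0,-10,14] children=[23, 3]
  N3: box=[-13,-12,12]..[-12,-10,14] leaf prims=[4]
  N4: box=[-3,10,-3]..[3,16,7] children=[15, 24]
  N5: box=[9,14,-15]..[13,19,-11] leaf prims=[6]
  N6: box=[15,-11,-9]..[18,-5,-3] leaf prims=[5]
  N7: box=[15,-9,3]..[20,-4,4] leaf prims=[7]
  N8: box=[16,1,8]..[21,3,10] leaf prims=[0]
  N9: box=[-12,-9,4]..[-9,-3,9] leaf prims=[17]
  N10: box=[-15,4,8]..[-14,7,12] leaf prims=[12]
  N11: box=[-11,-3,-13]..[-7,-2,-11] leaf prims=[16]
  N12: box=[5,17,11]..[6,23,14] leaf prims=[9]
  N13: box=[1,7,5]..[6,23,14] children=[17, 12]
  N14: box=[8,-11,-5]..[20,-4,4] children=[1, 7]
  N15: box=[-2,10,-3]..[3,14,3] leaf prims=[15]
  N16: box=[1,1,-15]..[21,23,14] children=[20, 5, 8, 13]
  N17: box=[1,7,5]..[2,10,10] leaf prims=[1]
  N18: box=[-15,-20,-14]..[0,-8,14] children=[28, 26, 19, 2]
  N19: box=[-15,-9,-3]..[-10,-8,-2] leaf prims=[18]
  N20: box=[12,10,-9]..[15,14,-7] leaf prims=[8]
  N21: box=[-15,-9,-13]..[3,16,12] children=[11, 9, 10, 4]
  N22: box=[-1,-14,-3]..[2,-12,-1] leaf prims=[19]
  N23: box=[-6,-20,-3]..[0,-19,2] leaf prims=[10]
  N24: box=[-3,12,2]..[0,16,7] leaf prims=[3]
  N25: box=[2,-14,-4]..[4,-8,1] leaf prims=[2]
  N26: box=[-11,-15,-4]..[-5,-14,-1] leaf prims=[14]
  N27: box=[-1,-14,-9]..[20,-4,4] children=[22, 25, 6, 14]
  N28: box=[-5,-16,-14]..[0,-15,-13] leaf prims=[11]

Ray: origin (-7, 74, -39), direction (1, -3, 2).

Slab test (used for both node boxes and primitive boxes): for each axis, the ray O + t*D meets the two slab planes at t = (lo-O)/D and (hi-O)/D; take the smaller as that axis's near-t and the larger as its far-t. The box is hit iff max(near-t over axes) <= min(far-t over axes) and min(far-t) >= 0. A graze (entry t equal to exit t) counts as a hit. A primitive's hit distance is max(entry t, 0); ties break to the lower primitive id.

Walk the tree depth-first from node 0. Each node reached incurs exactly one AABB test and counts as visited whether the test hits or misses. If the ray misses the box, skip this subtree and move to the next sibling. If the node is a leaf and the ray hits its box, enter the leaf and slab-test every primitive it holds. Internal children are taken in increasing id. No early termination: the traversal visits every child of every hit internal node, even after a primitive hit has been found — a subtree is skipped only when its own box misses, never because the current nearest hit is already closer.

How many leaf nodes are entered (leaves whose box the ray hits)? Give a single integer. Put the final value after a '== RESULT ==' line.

Trace the traversal:
N0 x:[-8,28] y:[17,94/3] z:[12,53/2] -> hit [17,53/2], descend [16, 18, 21, 27]
  N16 x:[8,28] y:[17,73/3] z:[12,53/2] -> hit [17,73/3], descend [5, 8, 13, 20]
    N5 x:[16,20] y:[55/3,20] z:[12,14] -> miss, prune
    N8 x:[23,28] y:[71/3,73/3] z:[47/2,49/2] -> hit [71/3,73/3] leaf, test {P0@t=71/3}
    N13 x:[8,13] y:[17,67/3] z:[22,53/2] -> miss, prune
    N20 x:[19,22] y:[20,64/3] z:[15,16] -> miss, prune
  N18 x:[-8,7] y:[82/3,94/3] z:[25/2,53/2] -> miss, prune
  N21 x:[-8,10] y:[58/3,83/3] z:[13,51/2] -> miss, prune
  N27 x:[6,27] y:[26,88/3] z:[15,43/2] -> miss, prune

order=[0, 16, 5, 8, 13, 20, 18, 21, 27]  |boxes|=9  |leaves|=1  hit=P0

== RESULT ==
1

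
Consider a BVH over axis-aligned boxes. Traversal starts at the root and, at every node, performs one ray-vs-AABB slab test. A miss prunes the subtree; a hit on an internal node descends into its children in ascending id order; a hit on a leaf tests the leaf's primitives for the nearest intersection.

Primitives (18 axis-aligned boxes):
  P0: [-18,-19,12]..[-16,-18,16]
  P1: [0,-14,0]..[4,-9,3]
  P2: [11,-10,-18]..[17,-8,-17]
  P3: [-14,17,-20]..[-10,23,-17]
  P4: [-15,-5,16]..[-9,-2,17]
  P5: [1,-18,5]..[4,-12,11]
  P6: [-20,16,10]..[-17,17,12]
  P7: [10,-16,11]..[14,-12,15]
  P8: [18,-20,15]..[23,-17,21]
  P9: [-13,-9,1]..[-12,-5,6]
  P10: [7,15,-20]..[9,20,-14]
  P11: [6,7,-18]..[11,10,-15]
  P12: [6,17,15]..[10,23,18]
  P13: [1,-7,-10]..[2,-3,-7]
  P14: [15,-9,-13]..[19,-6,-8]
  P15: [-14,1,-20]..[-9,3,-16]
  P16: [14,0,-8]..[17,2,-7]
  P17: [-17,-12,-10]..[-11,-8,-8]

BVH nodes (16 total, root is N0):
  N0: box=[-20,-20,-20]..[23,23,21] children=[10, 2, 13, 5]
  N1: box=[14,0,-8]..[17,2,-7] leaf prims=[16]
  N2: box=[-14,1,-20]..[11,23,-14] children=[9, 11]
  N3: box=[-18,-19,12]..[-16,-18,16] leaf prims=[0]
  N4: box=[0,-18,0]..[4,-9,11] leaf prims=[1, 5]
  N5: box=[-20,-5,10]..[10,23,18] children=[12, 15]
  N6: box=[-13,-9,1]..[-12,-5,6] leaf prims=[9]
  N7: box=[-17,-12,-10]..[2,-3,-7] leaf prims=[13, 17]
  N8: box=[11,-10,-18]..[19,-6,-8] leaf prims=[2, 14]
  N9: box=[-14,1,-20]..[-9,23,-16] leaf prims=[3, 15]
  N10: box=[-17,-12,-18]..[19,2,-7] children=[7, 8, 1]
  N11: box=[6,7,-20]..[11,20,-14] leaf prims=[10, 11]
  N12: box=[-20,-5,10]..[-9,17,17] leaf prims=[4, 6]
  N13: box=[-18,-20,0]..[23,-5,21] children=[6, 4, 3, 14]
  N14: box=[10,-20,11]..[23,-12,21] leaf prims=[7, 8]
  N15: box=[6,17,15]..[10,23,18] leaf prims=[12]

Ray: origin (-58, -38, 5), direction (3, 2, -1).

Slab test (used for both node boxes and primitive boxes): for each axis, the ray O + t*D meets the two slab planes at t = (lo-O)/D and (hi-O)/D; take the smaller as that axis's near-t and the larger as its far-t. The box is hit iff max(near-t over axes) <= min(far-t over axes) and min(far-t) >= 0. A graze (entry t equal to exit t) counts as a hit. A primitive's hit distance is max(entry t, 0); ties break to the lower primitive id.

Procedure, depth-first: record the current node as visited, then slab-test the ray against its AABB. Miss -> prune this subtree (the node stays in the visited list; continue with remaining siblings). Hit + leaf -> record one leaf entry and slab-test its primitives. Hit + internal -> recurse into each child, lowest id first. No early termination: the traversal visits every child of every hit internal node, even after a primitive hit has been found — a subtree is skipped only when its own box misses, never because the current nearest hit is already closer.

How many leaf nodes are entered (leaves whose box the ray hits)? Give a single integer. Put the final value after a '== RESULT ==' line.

Trace the traversal:
N0 x:[38/3,27] y:[9,61/2] z:[-16,25] -> hit [38/3,25], descend [2, 5, 10, 13]
  N2 x:[44/3,23] y:[39/2,61/2] z:[19,25] -> hit [39/2,23], descend [9, 11]
    N9 x:[44/3,49/3] y:[39/2,61/2] z:[21,25] -> miss, prune
    N11 x:[64/3,23] y:[45/2,29] z:[19,25] -> hit [45/2,23] leaf, test {P10(miss), P11@t=45/2}
  N5 x:[38/3,68/3] y:[33/2,61/2] z:[-13,-5] -> miss, prune
  N10 x:[41/3,77/3] y:[13,20] z:[12,23] -> hit [41/3,20], descend [1, 7, 8]
    N1 x:[24,25] y:[19,20] z:[12,13] -> miss, prune
    N7 x:[41/3,20] y:[13,35/2] z:[12,15] -> hit [41/3,15] leaf, test {P13(miss), P17@t=41/3}
    N8 x:[23,77/3] y:[14,16] z:[13,23] -> miss, prune
  N13 x:[40/3,27] y:[9,33/2] z:[-16,5] -> miss, prune

Summary -> nodes [0, 2, 9, 11, 5, 10, 1, 7, 8, 13]; box-tests=10; leaf-entries=2; first=P17

== RESULT ==
2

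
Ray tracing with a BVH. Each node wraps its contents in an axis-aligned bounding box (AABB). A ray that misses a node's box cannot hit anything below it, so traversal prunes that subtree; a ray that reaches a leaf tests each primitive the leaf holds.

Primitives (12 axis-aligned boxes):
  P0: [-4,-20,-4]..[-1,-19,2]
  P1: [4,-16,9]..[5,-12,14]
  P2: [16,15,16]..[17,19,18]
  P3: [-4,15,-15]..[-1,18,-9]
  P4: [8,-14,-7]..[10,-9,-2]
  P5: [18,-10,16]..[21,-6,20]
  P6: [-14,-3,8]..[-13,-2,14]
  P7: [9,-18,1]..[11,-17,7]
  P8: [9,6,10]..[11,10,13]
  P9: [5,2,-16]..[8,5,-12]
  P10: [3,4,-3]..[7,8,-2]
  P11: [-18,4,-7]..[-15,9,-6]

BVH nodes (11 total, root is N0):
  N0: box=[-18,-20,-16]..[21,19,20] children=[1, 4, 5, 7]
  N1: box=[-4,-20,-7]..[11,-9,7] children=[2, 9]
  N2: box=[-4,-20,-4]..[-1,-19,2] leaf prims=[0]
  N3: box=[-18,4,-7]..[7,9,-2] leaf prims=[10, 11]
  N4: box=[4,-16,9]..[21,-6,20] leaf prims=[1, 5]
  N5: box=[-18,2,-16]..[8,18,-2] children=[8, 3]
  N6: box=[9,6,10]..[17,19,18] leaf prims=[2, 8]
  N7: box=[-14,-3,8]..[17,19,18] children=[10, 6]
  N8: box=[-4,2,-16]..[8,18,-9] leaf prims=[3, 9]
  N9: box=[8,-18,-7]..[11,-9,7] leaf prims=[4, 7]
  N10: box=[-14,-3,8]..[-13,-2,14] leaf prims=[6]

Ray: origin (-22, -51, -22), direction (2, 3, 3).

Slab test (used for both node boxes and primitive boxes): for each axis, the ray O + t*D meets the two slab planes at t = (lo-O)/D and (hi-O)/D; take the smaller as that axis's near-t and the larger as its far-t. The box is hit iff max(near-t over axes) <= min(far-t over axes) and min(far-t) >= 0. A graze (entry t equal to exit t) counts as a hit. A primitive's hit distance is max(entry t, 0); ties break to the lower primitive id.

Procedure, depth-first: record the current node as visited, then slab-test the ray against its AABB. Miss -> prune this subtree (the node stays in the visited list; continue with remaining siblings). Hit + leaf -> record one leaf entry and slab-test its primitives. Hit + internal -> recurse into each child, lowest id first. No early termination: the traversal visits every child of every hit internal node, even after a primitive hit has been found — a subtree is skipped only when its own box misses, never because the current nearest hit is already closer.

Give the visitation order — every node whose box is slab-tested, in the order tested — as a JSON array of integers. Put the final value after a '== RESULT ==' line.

Trace the traversal:
N0 x:[2,43/2] y:[31/3,70/3] z:[2,14] -> hit [31/3,14], descend [1, 4, 5, 7]
  N1 x:[9,33/2] y:[31/3,14] z:[5,29/3] -> miss, prune
  N4 x:[13,43/2] y:[35/3,15] z:[31/3,14] -> hit [13,14] leaf, test {P1(miss), P5(miss)}
  N5 x:[2,15] y:[53/3,23] z:[2,20/3] -> miss, prune
  N7 x:[4,39/2] y:[16,70/3] z:[10,40/3] -> miss, prune

order=[0, 1, 4, 5, 7]  |boxes|=5  |leaves|=1  hit=miss

== RESULT ==
[0, 1, 4, 5, 7]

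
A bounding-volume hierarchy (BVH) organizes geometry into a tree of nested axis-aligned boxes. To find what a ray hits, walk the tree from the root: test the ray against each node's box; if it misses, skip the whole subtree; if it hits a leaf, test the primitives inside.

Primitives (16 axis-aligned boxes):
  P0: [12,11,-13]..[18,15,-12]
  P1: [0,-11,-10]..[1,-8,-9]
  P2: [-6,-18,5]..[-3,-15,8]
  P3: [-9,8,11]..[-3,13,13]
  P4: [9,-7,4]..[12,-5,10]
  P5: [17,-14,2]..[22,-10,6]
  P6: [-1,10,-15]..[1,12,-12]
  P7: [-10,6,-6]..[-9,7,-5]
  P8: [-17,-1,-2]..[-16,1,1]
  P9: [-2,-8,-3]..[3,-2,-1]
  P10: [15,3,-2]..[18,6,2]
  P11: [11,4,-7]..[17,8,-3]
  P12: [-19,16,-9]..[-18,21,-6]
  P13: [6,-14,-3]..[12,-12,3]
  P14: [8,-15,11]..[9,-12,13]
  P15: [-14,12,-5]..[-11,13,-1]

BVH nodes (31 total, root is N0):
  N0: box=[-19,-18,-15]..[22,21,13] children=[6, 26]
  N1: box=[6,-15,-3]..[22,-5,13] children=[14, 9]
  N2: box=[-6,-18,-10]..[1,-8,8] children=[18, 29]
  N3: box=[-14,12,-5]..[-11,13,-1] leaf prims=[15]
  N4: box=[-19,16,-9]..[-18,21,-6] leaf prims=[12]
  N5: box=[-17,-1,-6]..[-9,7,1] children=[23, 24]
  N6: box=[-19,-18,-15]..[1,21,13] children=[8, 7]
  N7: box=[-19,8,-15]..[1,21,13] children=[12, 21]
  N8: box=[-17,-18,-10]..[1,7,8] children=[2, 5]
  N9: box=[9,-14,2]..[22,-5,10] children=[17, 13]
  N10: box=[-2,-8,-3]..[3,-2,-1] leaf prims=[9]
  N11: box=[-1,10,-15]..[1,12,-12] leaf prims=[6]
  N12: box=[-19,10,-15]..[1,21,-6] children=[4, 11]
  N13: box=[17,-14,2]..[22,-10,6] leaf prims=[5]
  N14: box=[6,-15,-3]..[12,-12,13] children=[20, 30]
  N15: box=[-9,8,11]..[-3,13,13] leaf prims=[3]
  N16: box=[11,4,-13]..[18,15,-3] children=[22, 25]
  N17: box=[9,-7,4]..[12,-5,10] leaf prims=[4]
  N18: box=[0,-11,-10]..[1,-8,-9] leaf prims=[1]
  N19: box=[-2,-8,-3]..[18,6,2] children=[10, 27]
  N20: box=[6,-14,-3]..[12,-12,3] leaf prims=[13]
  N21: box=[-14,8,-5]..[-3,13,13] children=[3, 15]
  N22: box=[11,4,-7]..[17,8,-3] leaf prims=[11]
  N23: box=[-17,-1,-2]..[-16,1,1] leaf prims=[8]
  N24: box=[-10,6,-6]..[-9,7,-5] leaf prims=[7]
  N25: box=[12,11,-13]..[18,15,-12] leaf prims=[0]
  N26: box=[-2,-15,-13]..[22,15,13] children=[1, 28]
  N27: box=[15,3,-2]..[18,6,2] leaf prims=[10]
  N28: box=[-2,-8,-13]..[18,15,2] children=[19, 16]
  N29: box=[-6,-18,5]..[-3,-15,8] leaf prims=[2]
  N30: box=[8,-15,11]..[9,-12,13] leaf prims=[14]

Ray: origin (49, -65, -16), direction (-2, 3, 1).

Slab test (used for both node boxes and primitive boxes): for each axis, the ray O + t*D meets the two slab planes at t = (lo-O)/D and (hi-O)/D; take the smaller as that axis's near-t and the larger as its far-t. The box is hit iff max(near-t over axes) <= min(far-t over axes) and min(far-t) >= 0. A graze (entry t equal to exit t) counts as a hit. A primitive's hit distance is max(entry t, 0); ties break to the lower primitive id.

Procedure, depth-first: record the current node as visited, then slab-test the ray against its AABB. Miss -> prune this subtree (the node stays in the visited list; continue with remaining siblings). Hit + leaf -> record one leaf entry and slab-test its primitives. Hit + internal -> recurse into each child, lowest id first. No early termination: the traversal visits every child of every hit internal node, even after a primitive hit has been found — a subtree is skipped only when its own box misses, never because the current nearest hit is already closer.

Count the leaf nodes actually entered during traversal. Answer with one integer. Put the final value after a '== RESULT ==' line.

Trace the traversal:
N0 x:[27/2,34] y:[47/3,86/3] z:[1,29] -> hit [47/3,86/3], descend [6, 26]
  N6 x:[24,34] y:[47/3,86/3] z:[1,29] -> hit [24,86/3], descend [7, 8]
    N7 x:[24,34] y:[73/3,86/3] z:[1,29] -> hit [73/3,86/3], descend [12, 21]
      N12 x:[24,34] y:[25,86/3] z:[1,10] -> miss, prune
      N21 x:[26,63/2] y:[73/3,26] z:[11,29] -> hit [26,26], descend [3, 15]
        N3 x:[30,63/2] y:[77/3,26] z:[11,15] -> miss, prune
        N15 x:[26,29] y:[73/3,26] z:[27,29] -> miss, prune
    N8 x:[24,33] y:[47/3,24] z:[6,24] -> hit [24,24], descend [2, 5]
      N2 x:[24,55/2] y:[47/3,19] z:[6,24] -> miss, prune
      N5 x:[29,33] y:[64/3,24] z:[10,17] -> miss, prune
  N26 x:[27/2,51/2] y:[50/3,80/3] z:[3,29] -> hit [50/3,51/2], descend [1, 28]
    N1 x:[27/2,43/2] y:[50/3,20] z:[13,29] -> hit [50/3,20], descend [9, 14]
      N9 x:[27/2,20] y:[17,20] z:[18,26] -> hit [18,20], descend [13, 17]
        N13 x:[27/2,16] y:[17,55/3] z:[18,22] -> miss, prune
        N17 x:[37/2,20] y:[58/3,20] z:[20,26] -> hit [20,20] leaf, test {P4@t=20}
      N14 x:[37/2,43/2] y:[50/3,53/3] z:[13,29] -> miss, prune
    N28 x:[31/2,51/2] y:[19,80/3] z:[3,18] -> miss, prune

Summary -> nodes [0, 6, 7, 12, 21, 3, 15, 8, 2, 5, 26, 1, 9, 13, 17, 14, 28]; box-tests=17; leaf-entries=1; first=P4

== RESULT ==
1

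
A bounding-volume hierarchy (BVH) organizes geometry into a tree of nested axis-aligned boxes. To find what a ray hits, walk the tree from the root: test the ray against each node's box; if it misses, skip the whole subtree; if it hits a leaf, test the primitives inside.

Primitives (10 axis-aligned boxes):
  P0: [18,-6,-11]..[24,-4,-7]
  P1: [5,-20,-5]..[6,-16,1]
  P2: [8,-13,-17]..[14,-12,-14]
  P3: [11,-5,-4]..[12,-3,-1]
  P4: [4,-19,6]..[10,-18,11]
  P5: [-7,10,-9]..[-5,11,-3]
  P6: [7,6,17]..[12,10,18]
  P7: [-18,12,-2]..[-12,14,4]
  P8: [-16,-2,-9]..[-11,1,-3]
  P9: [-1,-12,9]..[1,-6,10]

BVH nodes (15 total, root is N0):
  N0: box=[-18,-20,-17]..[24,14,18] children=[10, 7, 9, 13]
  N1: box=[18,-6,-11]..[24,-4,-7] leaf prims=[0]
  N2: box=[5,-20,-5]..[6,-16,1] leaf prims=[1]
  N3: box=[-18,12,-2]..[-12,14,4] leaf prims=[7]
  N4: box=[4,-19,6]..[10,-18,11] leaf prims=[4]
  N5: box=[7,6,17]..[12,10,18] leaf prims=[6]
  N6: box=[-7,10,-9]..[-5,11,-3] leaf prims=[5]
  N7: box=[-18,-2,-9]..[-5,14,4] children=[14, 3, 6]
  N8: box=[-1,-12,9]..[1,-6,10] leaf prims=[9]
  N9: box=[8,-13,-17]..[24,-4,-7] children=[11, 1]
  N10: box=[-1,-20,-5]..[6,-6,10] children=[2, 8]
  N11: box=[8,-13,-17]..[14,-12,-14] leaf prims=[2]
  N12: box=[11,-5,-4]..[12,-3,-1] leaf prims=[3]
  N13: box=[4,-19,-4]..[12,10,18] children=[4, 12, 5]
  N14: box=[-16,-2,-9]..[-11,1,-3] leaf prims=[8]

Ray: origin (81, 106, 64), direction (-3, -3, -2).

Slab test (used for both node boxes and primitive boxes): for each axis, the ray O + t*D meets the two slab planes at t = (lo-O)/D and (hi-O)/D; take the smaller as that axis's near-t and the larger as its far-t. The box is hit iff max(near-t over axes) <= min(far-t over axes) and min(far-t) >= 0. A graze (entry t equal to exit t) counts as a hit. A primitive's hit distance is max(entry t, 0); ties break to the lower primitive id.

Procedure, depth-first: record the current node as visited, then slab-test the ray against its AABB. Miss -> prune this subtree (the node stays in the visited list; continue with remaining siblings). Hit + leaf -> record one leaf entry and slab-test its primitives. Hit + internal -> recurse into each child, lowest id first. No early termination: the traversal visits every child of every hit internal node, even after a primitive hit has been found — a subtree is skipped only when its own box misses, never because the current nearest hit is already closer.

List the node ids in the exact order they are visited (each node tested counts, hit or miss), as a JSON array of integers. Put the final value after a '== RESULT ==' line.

Walk:
N0 x:[19,33] y:[92/3,42] z:[23,81/2] -> hit [92/3,33], descend [7, 9, 10, 13]
  N7 x:[86/3,33] y:[92/3,36] z:[30,73/2] -> hit [92/3,33], descend [3, 6, 14]
    N3 x:[31,33] y:[92/3,94/3] z:[30,33] -> hit [31,94/3] leaf, test {P7@t=31}
    N6 x:[86/3,88/3] y:[95/3,32] z:[67/2,73/2] -> miss, prune
    N14 x:[92/3,97/3] y:[35,36] z:[67/2,73/2] -> miss, prune
  N9 x:[19,73/3] y:[110/3,119/3] z:[71/2,81/2] -> miss, prune
  N10 x:[25,82/3] y:[112/3,42] z:[27,69/2] -> miss, prune
  N13 x:[23,77/3] y:[32,125/3] z:[23,34] -> miss, prune

Visited [0, 7, 3, 6, 14, 9, 10, 13]. Tests: 8 box, 1 leaf. Nearest: P7.

== RESULT ==
[0, 7, 3, 6, 14, 9, 10, 13]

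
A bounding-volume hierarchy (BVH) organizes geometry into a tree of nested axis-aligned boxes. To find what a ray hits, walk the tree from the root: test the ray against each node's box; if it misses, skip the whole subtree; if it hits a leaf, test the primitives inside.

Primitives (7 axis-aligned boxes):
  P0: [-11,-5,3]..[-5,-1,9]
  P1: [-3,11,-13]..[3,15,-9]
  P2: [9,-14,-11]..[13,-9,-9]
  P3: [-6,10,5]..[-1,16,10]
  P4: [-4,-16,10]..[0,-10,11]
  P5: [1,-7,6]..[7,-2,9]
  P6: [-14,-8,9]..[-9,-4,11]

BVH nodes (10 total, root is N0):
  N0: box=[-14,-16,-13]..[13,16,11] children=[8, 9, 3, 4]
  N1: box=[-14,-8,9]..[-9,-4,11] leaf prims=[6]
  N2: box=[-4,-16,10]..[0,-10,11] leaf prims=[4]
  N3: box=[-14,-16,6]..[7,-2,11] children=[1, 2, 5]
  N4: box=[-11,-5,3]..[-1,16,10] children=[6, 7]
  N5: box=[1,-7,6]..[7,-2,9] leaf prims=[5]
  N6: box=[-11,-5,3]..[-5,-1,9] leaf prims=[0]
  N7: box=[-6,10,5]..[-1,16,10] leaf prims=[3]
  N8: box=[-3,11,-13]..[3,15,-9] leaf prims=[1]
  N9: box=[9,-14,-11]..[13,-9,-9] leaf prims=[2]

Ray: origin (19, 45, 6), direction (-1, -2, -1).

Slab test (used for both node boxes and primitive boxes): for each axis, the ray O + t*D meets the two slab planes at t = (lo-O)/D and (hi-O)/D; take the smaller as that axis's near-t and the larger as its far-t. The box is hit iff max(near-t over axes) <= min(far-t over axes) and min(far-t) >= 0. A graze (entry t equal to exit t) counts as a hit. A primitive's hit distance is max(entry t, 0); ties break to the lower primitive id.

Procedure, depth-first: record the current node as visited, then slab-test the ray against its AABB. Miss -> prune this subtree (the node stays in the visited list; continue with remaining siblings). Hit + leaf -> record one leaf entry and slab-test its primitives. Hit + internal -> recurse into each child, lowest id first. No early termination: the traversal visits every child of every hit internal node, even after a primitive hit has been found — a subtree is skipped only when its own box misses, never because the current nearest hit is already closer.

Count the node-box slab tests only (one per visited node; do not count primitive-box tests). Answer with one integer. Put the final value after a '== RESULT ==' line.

Trace the traversal:
N0 x:[6,33] y:[29/2,61/2] z:[-5,19] -> hit [29/2,19], descend [3, 4, 8, 9]
  N3 x:[12,33] y:[47/2,61/2] z:[-5,0] -> miss, prune
  N4 x:[20,30] y:[29/2,25] z:[-4,3] -> miss, prune
  N8 x:[16,22] y:[15,17] z:[15,19] -> hit [16,17] leaf, test {P1@t=16}
  N9 x:[6,10] y:[27,59/2] z:[15,17] -> miss, prune

order=[0, 3, 4, 8, 9]  |boxes|=5  |leaves|=1  hit=P1

== RESULT ==
5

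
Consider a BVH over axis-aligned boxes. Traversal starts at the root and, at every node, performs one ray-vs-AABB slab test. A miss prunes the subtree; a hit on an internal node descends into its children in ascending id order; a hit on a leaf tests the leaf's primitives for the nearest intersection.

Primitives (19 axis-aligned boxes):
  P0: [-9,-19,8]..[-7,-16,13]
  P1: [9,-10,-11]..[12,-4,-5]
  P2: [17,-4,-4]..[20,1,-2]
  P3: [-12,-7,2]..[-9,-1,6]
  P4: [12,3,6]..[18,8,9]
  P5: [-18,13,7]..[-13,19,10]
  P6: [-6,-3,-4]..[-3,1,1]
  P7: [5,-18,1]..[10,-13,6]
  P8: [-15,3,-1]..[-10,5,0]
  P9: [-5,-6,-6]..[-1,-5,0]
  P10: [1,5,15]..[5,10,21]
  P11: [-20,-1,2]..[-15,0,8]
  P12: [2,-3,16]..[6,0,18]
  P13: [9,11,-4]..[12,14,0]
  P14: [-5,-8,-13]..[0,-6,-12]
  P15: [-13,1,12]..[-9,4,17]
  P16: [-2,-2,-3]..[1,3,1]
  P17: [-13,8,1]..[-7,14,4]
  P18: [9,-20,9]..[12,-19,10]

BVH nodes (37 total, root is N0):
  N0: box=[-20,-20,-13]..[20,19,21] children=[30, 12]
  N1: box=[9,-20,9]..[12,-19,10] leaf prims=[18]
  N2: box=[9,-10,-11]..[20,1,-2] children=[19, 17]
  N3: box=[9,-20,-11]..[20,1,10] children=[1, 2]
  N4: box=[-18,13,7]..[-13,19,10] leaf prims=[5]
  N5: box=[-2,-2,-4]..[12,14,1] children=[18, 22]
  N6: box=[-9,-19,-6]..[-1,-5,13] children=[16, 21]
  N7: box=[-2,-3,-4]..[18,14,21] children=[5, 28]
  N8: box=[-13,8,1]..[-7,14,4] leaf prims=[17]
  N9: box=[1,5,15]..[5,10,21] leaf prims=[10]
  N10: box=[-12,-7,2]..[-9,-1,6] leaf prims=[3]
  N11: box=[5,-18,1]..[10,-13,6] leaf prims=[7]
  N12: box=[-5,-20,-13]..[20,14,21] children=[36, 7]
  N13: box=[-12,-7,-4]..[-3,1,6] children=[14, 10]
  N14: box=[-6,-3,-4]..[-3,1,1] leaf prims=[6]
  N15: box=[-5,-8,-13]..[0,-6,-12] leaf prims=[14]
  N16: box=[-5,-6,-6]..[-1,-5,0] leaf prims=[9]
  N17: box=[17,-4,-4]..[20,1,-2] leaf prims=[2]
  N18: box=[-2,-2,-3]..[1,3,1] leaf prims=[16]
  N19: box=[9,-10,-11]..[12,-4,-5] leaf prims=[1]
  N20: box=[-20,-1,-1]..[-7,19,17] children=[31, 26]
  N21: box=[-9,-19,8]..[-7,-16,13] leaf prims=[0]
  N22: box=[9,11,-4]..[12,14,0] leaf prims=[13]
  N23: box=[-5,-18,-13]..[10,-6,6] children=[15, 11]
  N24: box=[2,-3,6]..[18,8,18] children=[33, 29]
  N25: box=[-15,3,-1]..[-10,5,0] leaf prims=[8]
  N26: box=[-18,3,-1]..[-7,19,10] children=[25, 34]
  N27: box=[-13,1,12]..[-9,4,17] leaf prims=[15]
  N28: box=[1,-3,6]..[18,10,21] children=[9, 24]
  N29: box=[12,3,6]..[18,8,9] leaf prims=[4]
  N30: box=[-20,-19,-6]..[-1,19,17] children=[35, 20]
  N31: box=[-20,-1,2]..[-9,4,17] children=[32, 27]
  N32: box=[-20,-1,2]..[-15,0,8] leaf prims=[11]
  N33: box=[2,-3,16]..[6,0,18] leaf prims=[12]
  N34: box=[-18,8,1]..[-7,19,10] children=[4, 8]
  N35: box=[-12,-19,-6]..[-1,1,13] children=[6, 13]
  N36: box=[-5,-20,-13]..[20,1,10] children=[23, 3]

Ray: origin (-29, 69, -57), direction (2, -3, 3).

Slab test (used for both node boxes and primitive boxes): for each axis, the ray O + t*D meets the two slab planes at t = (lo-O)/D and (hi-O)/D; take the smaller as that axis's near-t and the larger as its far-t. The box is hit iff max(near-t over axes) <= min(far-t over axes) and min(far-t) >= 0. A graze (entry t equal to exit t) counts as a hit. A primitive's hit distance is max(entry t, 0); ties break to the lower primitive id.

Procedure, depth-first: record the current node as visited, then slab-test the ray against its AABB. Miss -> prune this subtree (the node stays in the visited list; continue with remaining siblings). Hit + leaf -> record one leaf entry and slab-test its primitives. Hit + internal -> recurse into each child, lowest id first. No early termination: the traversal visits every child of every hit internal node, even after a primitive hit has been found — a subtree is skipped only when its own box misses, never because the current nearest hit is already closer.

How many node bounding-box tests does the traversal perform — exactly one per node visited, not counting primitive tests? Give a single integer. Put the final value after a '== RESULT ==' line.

Trace the traversal:
N0 x:[9/2,49/2] y:[50/3,89/3] z:[44/3,26] -> hit [50/3,49/2], descend [12, 30]
  N12 x:[12,49/2] y:[55/3,89/3] z:[44/3,26] -> hit [55/3,49/2], descend [7, 36]
    N7 x:[27/2,47/2] y:[55/3,24] z:[53/3,26] -> hit [55/3,47/2], descend [5, 28]
      N5 x:[27/2,41/2] y:[55/3,71/3] z:[53/3,58/3] -> hit [55/3,58/3], descend [18, 22]
        N18 x:[27/2,15] y:[22,71/3] z:[18,58/3] -> miss, prune
        N22 x:[19,41/2] y:[55/3,58/3] z:[53/3,19] -> hit [19,19] leaf, test {P13@t=19}
      N28 x:[15,47/2] y:[59/3,24] z:[21,26] -> hit [21,47/2], descend [9, 24]
        N9 x:[15,17] y:[59/3,64/3] z:[24,26] -> miss, prune
        N24 x:[31/2,47/2] y:[61/3,24] z:[21,25] -> hit [21,47/2], descend [29, 33]
          N29 x:[41/2,47/2] y:[61/3,22] z:[21,22] -> hit [21,22] leaf, test {P4@t=21}
          N33 x:[31/2,35/2] y:[23,24] z:[73/3,25] -> miss, prune
    N36 x:[12,49/2] y:[68/3,89/3] z:[44/3,67/3] -> miss, prune
  N30 x:[9/2,14] y:[50/3,88/3] z:[17,74/3] -> miss, prune

order=[0, 12, 7, 5, 18, 22, 28, 9, 24, 29, 33, 36, 30]  |boxes|=13  |leaves|=2  hit=P13

== RESULT ==
13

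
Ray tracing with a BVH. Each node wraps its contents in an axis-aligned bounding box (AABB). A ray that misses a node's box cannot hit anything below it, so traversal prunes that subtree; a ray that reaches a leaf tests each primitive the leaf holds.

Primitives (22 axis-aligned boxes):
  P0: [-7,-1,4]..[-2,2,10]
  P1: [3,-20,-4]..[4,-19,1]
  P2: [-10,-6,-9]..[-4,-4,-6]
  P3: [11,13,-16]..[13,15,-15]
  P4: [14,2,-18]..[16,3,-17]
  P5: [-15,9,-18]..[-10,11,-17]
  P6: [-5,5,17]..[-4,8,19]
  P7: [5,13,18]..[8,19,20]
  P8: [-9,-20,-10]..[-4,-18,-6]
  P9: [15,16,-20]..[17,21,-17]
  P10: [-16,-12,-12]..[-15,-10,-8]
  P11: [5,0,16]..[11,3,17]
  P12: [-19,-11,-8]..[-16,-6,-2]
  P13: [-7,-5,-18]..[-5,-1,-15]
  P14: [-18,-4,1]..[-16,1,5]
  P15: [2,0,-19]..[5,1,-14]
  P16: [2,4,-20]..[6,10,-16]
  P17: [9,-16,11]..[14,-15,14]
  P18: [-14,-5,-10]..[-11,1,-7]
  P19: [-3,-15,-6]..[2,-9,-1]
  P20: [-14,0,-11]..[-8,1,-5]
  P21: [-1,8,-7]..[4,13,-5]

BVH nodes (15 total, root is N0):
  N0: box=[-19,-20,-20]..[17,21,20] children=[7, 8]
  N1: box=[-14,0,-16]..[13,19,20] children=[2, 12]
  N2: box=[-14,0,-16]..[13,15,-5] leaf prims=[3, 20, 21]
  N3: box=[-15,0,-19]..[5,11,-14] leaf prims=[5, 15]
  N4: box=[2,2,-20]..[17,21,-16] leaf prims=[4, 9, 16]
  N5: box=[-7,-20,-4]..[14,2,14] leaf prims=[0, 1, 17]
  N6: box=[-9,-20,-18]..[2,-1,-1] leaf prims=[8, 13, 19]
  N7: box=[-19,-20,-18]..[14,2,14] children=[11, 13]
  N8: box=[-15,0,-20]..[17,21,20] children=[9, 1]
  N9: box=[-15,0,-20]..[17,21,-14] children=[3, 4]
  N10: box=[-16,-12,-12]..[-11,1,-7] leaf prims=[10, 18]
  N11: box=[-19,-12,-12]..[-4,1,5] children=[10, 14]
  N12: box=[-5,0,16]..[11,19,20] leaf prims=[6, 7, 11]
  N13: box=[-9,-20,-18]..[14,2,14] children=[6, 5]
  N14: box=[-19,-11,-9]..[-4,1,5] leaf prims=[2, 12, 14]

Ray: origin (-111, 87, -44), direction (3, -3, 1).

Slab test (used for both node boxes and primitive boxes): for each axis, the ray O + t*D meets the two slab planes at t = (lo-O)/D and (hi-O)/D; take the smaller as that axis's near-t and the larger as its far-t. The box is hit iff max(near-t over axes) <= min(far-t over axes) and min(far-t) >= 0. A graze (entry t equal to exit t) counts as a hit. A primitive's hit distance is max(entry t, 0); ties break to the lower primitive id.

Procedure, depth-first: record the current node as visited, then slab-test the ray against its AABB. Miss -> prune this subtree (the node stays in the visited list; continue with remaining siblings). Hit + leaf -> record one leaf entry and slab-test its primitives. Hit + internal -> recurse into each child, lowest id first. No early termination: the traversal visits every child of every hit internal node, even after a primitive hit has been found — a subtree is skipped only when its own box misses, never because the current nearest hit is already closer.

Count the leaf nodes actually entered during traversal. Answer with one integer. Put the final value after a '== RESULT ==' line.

Walk:
N0 x:[92/3,128/3] y:[22,107/3] z:[24,64] -> hit [92/3,107/3], descend [7, 8]
  N7 x:[92/3,125/3] y:[85/3,107/3] z:[26,58] -> hit [92/3,107/3], descend [11, 13]
    N11 x:[92/3,107/3] y:[86/3,33] z:[32,49] -> hit [32,33], descend [10, 14]
      N10 x:[95/3,100/3] y:[86/3,33] z:[32,37] -> hit [32,33] leaf, test {P10(miss), P18(miss)}
      N14 x:[92/3,107/3] y:[86/3,98/3] z:[35,49] -> miss, prune
    N13 x:[34,125/3] y:[85/3,107/3] z:[26,58] -> hit [34,107/3], descend [5, 6]
      N5 x:[104/3,125/3] y:[85/3,107/3] z:[40,58] -> miss, prune
      N6 x:[34,113/3] y:[88/3,107/3] z:[26,43] -> hit [34,107/3] leaf, test {P8@t=35, P13(miss), P19(miss)}
  N8 x:[32,128/3] y:[22,29] z:[24,64] -> miss, prune

9 AABB tests over nodes [0, 7, 11, 10, 14, 13, 5, 6, 8]; 2 leaves entered; closest P8.

== RESULT ==
2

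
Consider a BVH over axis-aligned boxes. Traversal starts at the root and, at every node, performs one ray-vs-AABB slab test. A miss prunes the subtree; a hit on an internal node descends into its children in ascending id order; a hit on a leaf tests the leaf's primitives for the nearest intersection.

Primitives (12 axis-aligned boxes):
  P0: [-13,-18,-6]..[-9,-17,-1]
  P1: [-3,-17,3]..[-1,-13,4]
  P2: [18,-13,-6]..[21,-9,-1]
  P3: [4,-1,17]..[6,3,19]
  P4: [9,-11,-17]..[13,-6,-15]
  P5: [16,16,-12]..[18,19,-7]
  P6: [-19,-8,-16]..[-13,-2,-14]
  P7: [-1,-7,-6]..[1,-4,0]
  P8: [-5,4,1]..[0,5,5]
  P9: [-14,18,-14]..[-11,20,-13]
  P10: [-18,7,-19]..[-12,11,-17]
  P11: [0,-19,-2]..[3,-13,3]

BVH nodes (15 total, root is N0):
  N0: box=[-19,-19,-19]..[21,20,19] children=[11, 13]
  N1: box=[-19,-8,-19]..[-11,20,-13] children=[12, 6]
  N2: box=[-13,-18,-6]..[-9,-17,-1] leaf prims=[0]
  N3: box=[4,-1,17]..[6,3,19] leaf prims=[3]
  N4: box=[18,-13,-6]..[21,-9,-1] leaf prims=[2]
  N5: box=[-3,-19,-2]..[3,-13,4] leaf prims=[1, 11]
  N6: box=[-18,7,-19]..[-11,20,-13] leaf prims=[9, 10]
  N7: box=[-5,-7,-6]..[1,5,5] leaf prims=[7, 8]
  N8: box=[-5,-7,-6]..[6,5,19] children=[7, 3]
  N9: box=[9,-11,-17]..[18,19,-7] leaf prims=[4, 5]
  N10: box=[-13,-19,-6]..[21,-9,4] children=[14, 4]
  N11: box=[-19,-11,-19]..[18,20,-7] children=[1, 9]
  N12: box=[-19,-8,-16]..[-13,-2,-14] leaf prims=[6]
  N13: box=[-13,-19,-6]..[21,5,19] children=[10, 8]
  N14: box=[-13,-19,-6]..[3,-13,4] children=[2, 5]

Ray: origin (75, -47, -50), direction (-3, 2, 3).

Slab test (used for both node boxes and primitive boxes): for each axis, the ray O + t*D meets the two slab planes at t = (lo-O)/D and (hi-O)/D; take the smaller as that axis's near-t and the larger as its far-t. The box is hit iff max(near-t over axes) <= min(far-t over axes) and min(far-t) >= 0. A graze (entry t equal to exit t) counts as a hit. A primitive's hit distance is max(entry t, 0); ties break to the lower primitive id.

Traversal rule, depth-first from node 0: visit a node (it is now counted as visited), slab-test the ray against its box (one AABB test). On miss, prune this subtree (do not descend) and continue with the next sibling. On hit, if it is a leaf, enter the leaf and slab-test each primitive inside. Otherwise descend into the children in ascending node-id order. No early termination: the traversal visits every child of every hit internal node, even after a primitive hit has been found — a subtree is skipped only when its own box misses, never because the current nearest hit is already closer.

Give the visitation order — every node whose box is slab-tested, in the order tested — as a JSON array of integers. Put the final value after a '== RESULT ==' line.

Traverse from the root:
N0 x:[18,94/3] y:[14,67/2] z:[31/3,23] -> hit [18,23], descend [11, 13]
  N11 x:[19,94/3] y:[18,67/2] z:[31/3,43/3] -> miss, prune
  N13 x:[18,88/3] y:[14,26] z:[44/3,23] -> hit [18,23], descend [8, 10]
    N8 x:[23,80/3] y:[20,26] z:[44/3,23] -> hit [23,23], descend [3, 7]
      N3 x:[23,71/3] y:[23,25] z:[67/3,23] -> hit [23,23] leaf, test {P3@t=23}
      N7 x:[74/3,80/3] y:[20,26] z:[44/3,55/3] -> miss, prune
    N10 x:[18,88/3] y:[14,19] z:[44/3,18] -> hit [18,18], descend [4, 14]
      N4 x:[18,19] y:[17,19] z:[44/3,49/3] -> miss, prune
      N14 x:[24,88/3] y:[14,17] z:[44/3,18] -> miss, prune

order=[0, 11, 13, 8, 3, 7, 10, 4, 14]  |boxes|=9  |leaves|=1  hit=P3

== RESULT ==
[0, 11, 13, 8, 3, 7, 10, 4, 14]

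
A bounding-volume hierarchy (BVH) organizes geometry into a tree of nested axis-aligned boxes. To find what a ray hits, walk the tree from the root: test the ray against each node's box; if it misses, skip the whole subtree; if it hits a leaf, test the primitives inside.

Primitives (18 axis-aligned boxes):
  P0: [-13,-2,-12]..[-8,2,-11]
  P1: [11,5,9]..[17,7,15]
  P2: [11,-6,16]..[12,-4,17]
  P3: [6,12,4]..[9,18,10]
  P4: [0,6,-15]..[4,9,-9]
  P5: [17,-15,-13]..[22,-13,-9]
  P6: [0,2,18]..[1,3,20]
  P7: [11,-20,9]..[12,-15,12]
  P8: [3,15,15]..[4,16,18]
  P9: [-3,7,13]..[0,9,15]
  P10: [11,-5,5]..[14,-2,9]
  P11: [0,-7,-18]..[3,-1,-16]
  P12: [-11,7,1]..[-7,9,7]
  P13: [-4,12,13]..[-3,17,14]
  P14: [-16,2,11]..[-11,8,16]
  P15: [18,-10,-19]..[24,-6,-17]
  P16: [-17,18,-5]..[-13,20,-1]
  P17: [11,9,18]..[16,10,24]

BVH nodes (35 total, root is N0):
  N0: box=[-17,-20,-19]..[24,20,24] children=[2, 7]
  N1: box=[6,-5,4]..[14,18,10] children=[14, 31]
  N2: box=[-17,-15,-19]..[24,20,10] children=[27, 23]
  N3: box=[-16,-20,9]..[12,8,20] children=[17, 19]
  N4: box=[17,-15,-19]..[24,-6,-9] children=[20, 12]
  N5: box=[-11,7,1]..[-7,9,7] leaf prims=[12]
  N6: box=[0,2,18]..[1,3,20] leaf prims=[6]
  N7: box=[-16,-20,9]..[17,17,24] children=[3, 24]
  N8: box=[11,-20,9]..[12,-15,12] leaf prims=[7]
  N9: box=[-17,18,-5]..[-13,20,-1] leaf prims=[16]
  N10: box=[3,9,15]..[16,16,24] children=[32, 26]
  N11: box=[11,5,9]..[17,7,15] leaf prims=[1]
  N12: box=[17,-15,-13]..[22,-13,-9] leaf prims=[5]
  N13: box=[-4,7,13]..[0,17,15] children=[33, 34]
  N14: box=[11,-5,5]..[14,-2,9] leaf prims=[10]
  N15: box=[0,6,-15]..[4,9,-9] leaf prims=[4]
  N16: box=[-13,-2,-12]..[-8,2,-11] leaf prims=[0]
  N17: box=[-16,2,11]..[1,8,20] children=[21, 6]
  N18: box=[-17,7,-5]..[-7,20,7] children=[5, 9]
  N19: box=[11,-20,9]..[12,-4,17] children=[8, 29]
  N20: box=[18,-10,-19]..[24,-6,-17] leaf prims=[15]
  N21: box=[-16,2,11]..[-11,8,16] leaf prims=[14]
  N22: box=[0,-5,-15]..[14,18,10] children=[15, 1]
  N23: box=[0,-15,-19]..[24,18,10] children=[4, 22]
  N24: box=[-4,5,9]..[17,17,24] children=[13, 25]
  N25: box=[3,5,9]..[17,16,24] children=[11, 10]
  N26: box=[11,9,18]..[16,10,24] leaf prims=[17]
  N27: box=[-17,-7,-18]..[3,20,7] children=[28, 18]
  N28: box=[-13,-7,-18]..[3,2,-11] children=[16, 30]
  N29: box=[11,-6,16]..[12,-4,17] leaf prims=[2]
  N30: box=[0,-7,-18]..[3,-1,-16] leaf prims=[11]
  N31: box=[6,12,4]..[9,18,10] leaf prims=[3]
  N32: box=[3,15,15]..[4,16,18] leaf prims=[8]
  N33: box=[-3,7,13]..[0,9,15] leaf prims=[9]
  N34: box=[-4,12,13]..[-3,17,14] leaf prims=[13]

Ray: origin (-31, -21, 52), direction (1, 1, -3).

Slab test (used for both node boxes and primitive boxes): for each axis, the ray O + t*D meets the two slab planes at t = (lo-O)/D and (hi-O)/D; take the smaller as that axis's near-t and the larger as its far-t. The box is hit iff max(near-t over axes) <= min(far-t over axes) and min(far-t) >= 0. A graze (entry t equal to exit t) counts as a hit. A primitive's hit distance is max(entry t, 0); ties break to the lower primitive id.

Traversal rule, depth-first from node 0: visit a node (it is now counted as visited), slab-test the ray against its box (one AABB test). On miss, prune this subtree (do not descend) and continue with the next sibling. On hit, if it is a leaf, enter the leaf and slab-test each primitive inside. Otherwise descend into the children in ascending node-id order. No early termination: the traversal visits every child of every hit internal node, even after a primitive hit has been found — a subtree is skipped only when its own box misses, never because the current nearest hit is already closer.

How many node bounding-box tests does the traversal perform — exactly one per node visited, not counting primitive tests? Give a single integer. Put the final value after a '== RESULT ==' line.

Traverse from the root:
N0 x:[14,55] y:[1,41] z:[28/3,71/3] -> hit [14,71/3], descend [2, 7]
  N2 x:[14,55] y:[6,41] z:[14,71/3] -> hit [14,71/3], descend [23, 27]
    N23 x:[31,55] y:[6,39] z:[14,71/3] -> miss, prune
    N27 x:[14,34] y:[14,41] z:[15,70/3] -> hit [15,70/3], descend [18, 28]
      N18 x:[14,24] y:[28,41] z:[15,19] -> miss, prune
      N28 x:[18,34] y:[14,23] z:[21,70/3] -> hit [21,23], descend [16, 30]
        N16 x:[18,23] y:[19,23] z:[21,64/3] -> hit [21,64/3] leaf, test {P0@t=21}
        N30 x:[31,34] y:[14,20] z:[68/3,70/3] -> miss, prune
  N7 x:[15,48] y:[1,38] z:[28/3,43/3] -> miss, prune

9 AABB tests over nodes [0, 2, 23, 27, 18, 28, 16, 30, 7]; 1 leaf entered; closest P0.

== RESULT ==
9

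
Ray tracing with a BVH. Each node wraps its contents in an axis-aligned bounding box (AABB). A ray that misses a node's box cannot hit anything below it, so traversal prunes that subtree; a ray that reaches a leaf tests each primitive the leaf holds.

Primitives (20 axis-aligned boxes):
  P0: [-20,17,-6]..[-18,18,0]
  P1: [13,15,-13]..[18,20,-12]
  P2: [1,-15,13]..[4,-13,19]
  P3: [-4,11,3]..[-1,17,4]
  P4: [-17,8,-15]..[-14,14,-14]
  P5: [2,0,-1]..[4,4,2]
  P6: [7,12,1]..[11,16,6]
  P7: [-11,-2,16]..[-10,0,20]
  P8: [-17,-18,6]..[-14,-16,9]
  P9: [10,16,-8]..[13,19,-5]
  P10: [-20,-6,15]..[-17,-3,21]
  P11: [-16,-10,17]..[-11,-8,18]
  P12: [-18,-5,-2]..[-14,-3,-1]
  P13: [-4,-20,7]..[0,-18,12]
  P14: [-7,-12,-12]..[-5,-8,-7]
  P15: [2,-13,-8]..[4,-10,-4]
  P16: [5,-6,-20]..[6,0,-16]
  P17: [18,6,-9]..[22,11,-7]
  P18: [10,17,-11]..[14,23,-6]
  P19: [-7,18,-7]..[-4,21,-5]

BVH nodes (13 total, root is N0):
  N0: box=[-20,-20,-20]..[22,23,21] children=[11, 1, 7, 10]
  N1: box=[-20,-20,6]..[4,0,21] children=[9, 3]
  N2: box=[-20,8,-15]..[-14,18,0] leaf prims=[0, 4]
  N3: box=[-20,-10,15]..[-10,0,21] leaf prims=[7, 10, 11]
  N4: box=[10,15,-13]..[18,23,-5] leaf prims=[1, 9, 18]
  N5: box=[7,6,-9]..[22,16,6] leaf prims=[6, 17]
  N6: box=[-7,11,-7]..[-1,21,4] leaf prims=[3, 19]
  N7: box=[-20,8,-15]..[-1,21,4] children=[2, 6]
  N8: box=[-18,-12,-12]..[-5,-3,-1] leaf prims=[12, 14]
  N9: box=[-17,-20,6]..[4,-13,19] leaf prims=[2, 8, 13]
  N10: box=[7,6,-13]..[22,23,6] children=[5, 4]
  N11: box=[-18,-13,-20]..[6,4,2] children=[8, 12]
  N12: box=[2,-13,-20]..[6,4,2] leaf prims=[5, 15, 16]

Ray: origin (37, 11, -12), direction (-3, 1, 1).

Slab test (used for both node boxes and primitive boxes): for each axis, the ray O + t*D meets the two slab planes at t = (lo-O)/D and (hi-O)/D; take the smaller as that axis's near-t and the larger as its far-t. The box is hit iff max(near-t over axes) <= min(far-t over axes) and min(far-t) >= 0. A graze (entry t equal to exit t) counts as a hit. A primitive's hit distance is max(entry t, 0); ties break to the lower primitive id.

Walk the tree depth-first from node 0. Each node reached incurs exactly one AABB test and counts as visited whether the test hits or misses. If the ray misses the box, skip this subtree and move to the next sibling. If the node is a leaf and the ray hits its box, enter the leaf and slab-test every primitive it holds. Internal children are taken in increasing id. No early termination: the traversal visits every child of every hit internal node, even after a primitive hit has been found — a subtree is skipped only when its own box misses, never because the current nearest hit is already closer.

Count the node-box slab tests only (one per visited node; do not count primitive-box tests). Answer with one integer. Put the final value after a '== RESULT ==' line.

Trace the traversal:
N0 x:[5,19] y:[-31,12] z:[-8,33] -> hit [5,12], descend [1, 7, 10, 11]
  N1 x:[11,19] y:[-31,-11] z:[18,33] -> miss, prune
  N7 x:[38/3,19] y:[-3,10] z:[-3,16] -> miss, prune
  N10 x:[5,10] y:[-5,12] z:[-1,18] -> hit [5,10], descend [4, 5]
    N4 x:[19/3,9] y:[4,12] z:[-1,7] -> hit [19/3,7] leaf, test {P1(miss), P9(miss), P18(miss)}
    N5 x:[5,10] y:[-5,5] z:[3,18] -> hit [5,5] leaf, test {P6(miss), P17(miss)}
  N11 x:[31/3,55/3] y:[-24,-7] z:[-8,14] -> miss, prune

Visited [0, 1, 7, 10, 4, 5, 11]. Tests: 7 box, 2 leaf. Nearest: miss.

== RESULT ==
7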